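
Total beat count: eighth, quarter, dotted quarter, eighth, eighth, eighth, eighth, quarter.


Beat values:
  eighth = 0.5 beats
  quarter = 1 beat
  dotted quarter = 1.5 beats
  eighth = 0.5 beats
  eighth = 0.5 beats
  eighth = 0.5 beats
  eighth = 0.5 beats
  quarter = 1 beat
Sum = 0.5 + 1 + 1.5 + 0.5 + 0.5 + 0.5 + 0.5 + 1
= 6 beats


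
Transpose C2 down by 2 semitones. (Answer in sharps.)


Reasoning:
C2: chromatic position 0 in octave 2 → absolute = 2×12 + 0 = 24
Transpose down 2: 24 - 2 = 22
22 = 1×12 + 10 → A# in octave 1
Result = A#1


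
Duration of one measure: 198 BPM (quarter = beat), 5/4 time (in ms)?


Quarter-note beat duration = 60000 / 198 ms
Beats per measure (5/4) = 5
One measure = 5 × 60000 / 198 = 300000 / 198 ms
= 1515.2 ms


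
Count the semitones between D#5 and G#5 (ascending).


Reasoning:
Absolute semitone position = octave×12 + chromatic position
D#5: 5×12 + 3 = 63
G#5: 5×12 + 8 = 68
Difference = 68 - 63 = 5
= 5 semitones


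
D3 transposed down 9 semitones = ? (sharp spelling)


Step by step:
D3: chromatic position 2 in octave 3 → absolute = 3×12 + 2 = 38
Transpose down 9: 38 - 9 = 29
29 = 2×12 + 5 → F in octave 2
Result = F2


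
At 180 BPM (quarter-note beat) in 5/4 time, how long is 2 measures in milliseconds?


Solution.
Quarter-note beat duration = 60000 / 180 ms
Beats per measure (5/4) = 5
One measure = 5 × 60000 / 180 = 300000 / 180 ms
2 measures = 2 × 300000 / 180 = 600000 / 180
= 3333.3 ms


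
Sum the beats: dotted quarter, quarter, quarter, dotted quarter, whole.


Beat values:
  dotted quarter = 1.5 beats
  quarter = 1 beat
  quarter = 1 beat
  dotted quarter = 1.5 beats
  whole = 4 beats
Sum = 1.5 + 1 + 1 + 1.5 + 4
= 9 beats


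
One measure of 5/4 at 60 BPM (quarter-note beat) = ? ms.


Reasoning:
Quarter-note beat duration = 60000 / 60 ms
Beats per measure (5/4) = 5
One measure = 5 × 60000 / 60 = 300000 / 60 ms
= 5000.0 ms


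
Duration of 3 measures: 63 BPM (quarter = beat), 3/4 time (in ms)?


Let's work it out.
Quarter-note beat duration = 60000 / 63 ms
Beats per measure (3/4) = 3
One measure = 3 × 60000 / 63 = 180000 / 63 ms
3 measures = 3 × 180000 / 63 = 540000 / 63
= 8571.4 ms


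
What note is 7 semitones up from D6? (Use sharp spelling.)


Let's work it out.
D6: chromatic position 2 in octave 6 → absolute = 6×12 + 2 = 74
Transpose up 7: 74 + 7 = 81
81 = 6×12 + 9 → A in octave 6
Result = A6


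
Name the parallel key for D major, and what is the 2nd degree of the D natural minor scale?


Step by step:
Parallel keys share the same tonic but differ in mode
D major → parallel is D minor
D natural minor scale: D E F G A Bb C
= D minor; 2nd degree = E


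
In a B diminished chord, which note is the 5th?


Working:
Diminished triad = root + minor 3rd (3 semitones) + diminished 5th (6 semitones)
A triad on B stacks thirds, so the chord tones use letter names B-D-F
Root: B
Minor 3rd above B: D
Diminished 5th above B: F
The 5th = F


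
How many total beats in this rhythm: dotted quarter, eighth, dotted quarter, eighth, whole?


Let's work it out.
Beat values:
  dotted quarter = 1.5 beats
  eighth = 0.5 beats
  dotted quarter = 1.5 beats
  eighth = 0.5 beats
  whole = 4 beats
Sum = 1.5 + 0.5 + 1.5 + 0.5 + 4
= 8 beats


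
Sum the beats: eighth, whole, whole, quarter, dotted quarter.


Let's work it out.
Beat values:
  eighth = 0.5 beats
  whole = 4 beats
  whole = 4 beats
  quarter = 1 beat
  dotted quarter = 1.5 beats
Sum = 0.5 + 4 + 4 + 1 + 1.5
= 11 beats


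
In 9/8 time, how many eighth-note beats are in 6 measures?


Reasoning:
Time signature 9/8: the bottom number 8 means the eighth note gets one count
The top number 9 means 9 eighth-note beats per measure
Total = 9 × 6 measures
= 54 eighth-note beats


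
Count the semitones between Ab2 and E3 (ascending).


Let's work it out.
Absolute semitone position = octave×12 + chromatic position
Ab2: 2×12 + 8 = 32
E3: 3×12 + 4 = 40
Difference = 40 - 32 = 8
= 8 semitones


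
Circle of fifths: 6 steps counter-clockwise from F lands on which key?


Each counter-clockwise step moves down a perfect 5th (= up a perfect 4th)
From F: F → Bb → Eb → Ab → Db → F#/Gb → B
= B


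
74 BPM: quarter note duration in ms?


One quarter-note beat = 60000 / BPM = 60000 / 74 ms
Duration = 60000 / 74
= 810.8 ms


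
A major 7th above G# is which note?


A 7th spans 7 letter names, so from G we land on F
A major 7th = 11 semitones above G#
Spell F at that pitch: F##
= F##


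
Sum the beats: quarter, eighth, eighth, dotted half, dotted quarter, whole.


Let's work it out.
Beat values:
  quarter = 1 beat
  eighth = 0.5 beats
  eighth = 0.5 beats
  dotted half = 3 beats
  dotted quarter = 1.5 beats
  whole = 4 beats
Sum = 1 + 0.5 + 0.5 + 3 + 1.5 + 4
= 10.5 beats


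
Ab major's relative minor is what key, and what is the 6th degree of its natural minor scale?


The relative minor shares the major's key signature and starts on its 6th degree
6th degree = a major 6th above the tonic; a major 6th above Ab is F
→ relative minor of Ab major is F minor
F natural minor scale: F G Ab Bb C Db Eb
= F minor; 6th degree = Db


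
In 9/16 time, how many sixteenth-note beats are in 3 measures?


Step by step:
Time signature 9/16: the bottom number 16 means the sixteenth note gets one count
The top number 9 means 9 sixteenth-note beats per measure
Total = 9 × 3 measures
= 27 sixteenth-note beats


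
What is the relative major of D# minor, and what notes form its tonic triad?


Step by step:
The relative major shares the key signature and is a minor 3rd above the minor tonic
A minor 3rd above D# is F#
→ relative major of D# minor is F# major
Tonic triad of F# major = root + major 3rd + perfect 5th = F# A# C#
= F# major; triad = F# A# C#


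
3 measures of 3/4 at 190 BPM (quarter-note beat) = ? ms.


Solution.
Quarter-note beat duration = 60000 / 190 ms
Beats per measure (3/4) = 3
One measure = 3 × 60000 / 190 = 180000 / 190 ms
3 measures = 3 × 180000 / 190 = 540000 / 190
= 2842.1 ms


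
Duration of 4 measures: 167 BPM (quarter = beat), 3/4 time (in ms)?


Quarter-note beat duration = 60000 / 167 ms
Beats per measure (3/4) = 3
One measure = 3 × 60000 / 167 = 180000 / 167 ms
4 measures = 4 × 180000 / 167 = 720000 / 167
= 4311.4 ms


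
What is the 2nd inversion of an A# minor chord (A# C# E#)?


Reasoning:
Root position: A# C# E#
2nd inversion: move root and 3rd up an octave
Bass note: E#
Notes (bottom to top) = E# A# C#


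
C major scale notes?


Major scale pattern: W-W-H-W-W-W-H (2-2-1-2-2-2-1 semitones)
Starting from C:
  C + 2 semitones → D
  D + 2 semitones → E
  E + 1 semitone → F
  F + 2 semitones → G
  G + 2 semitones → A
  A + 2 semitones → B
  B + 1 semitone → C
Scale = C D E F G A B


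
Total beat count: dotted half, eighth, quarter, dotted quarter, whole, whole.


Step by step:
Beat values:
  dotted half = 3 beats
  eighth = 0.5 beats
  quarter = 1 beat
  dotted quarter = 1.5 beats
  whole = 4 beats
  whole = 4 beats
Sum = 3 + 0.5 + 1 + 1.5 + 4 + 4
= 14 beats


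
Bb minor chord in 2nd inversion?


Working:
Root position: Bb Db F
2nd inversion: move root and 3rd up an octave
Bass note: F
Notes (bottom to top) = F Bb Db


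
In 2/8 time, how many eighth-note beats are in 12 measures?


Step by step:
Time signature 2/8: the bottom number 8 means the eighth note gets one count
The top number 2 means 2 eighth-note beats per measure
Total = 2 × 12 measures
= 24 eighth-note beats


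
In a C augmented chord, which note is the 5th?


Augmented triad = root + major 3rd (4 semitones) + augmented 5th (8 semitones)
A triad on C stacks thirds, so the chord tones use letter names C-E-G
Root: C
Major 3rd above C: E
Augmented 5th above C: G#
The 5th = G#


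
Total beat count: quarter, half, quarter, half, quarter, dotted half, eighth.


Beat values:
  quarter = 1 beat
  half = 2 beats
  quarter = 1 beat
  half = 2 beats
  quarter = 1 beat
  dotted half = 3 beats
  eighth = 0.5 beats
Sum = 1 + 2 + 1 + 2 + 1 + 3 + 0.5
= 10.5 beats


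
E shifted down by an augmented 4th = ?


Reasoning:
augmented 4th: 4 letter names, 6 semitones
Letter: E - 3 → B
Pitch: E - 6 semitones, spelled as a B → Bb
= Bb


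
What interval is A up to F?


Step by step:
Letter names: A → F spans 6 letter names → a 6th
Semitones: A → F = 8 half-steps
A 6th of 8 semitones is a minor 6th
= minor 6th


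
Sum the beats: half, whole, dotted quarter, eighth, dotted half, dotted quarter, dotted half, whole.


Working:
Beat values:
  half = 2 beats
  whole = 4 beats
  dotted quarter = 1.5 beats
  eighth = 0.5 beats
  dotted half = 3 beats
  dotted quarter = 1.5 beats
  dotted half = 3 beats
  whole = 4 beats
Sum = 2 + 4 + 1.5 + 0.5 + 3 + 1.5 + 3 + 4
= 19.5 beats


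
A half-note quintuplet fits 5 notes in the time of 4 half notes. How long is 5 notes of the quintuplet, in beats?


Working:
Quintuplet: 5 notes occupy the space of 4 half notes
Space = 4 × 2 = 8 beats
Each quintuplet note = 8 / 5 = 8/5 beats
5 notes = 5 × 8/5 = 8
= 8 beats


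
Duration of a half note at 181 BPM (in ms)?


Step by step:
One quarter-note beat = 60000 / BPM = 60000 / 181 ms
Half note = 2 × quarter note
Duration = 2 × 60000 / 181 = 120000 / 181
= 663.0 ms


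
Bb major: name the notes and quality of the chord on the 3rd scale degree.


Reasoning:
Bb major scale: Bb C D Eb F G A
Diatonic triad on degree 3 stacks scale notes 3, 5, 7: D F A
D→F = 3 semitones; D→A = 7 semitones → minor triad
= D F A (minor)


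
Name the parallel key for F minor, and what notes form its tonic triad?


Solution.
Parallel keys share the same tonic but differ in mode
F minor → parallel is F major
Tonic triad of F major = F A C
= F major; triad = F A C


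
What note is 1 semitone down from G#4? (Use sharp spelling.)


Let's work it out.
G#4: chromatic position 8 in octave 4 → absolute = 4×12 + 8 = 56
Transpose down 1: 56 - 1 = 55
55 = 4×12 + 7 → G in octave 4
Result = G4


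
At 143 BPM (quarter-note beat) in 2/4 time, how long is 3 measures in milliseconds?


Reasoning:
Quarter-note beat duration = 60000 / 143 ms
Beats per measure (2/4) = 2
One measure = 2 × 60000 / 143 = 120000 / 143 ms
3 measures = 3 × 120000 / 143 = 360000 / 143
= 2517.5 ms


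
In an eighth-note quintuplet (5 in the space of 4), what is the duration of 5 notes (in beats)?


Solution.
Quintuplet: 5 notes occupy the space of 4 eighth notes
Space = 4 × 1/2 = 2 beats
Each quintuplet note = 2 / 5 = 2/5 beats
5 notes = 5 × 2/5 = 2
= 2 beats


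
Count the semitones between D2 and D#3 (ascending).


Absolute semitone position = octave×12 + chromatic position
D2: 2×12 + 2 = 26
D#3: 3×12 + 3 = 39
Difference = 39 - 26 = 13
= 13 semitones


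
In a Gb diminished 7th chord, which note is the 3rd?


Step by step:
Diminished 7th chord = root + minor 3rd + diminished 5th + diminished 7th
Seventh chords stack in thirds, so the letter names are G-B-D-F
Root: Gb
Minor 3rd above Gb: Bbb
Diminished 5th above Gb: Dbb
Diminished 7th above Gb: Fbb
The 3rd = Bbb


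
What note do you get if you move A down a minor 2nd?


Working:
minor 2nd: 2 letter names, 1 semitones
Letter: A - 1 → G
Pitch: A - 1 semitones, spelled as a G → G#
= G#


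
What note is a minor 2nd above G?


A 2nd spans 2 letter names, so from G we land on A
A minor 2nd = 1 semitone above G
Spell A at that pitch: Ab
= Ab


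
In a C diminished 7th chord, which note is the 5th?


Reasoning:
Diminished 7th chord = root + minor 3rd + diminished 5th + diminished 7th
Seventh chords stack in thirds, so the letter names are C-E-G-B
Root: C
Minor 3rd above C: Eb
Diminished 5th above C: Gb
Diminished 7th above C: Bbb
The 5th = Gb


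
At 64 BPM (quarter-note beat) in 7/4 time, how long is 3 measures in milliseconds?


Reasoning:
Quarter-note beat duration = 60000 / 64 ms
Beats per measure (7/4) = 7
One measure = 7 × 60000 / 64 = 420000 / 64 ms
3 measures = 3 × 420000 / 64 = 1260000 / 64
= 19687.5 ms


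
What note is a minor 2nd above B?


Reasoning:
A 2nd spans 2 letter names, so from B we land on C
A minor 2nd = 1 semitone above B
Spell C at that pitch: C
= C


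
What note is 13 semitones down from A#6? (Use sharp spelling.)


Working:
A#6: chromatic position 10 in octave 6 → absolute = 6×12 + 10 = 82
Transpose down 13: 82 - 13 = 69
69 = 5×12 + 9 → A in octave 5
Result = A5


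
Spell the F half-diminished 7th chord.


Reasoning:
Half-diminished 7th chord = root + minor 3rd + diminished 5th + minor 7th
Seventh chords stack in thirds, so the letter names are F-A-C-E
Root: F
Minor 3rd above F: Ab
Diminished 5th above F: Cb
Minor 7th above F: Eb
Chord = F Ab Cb Eb


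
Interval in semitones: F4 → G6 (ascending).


Reasoning:
Absolute semitone position = octave×12 + chromatic position
F4: 4×12 + 5 = 53
G6: 6×12 + 7 = 79
Difference = 79 - 53 = 26
= 26 semitones


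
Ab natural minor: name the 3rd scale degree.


Working:
Natural minor scale pattern: W-H-W-W-H-W-W (2-1-2-2-1-2-2 semitones)
Starting from Ab:
  Ab + 2 semitones → Bb
  Bb + 1 semitone → Cb
  Cb + 2 semitones → Db
  Db + 2 semitones → Eb
  Eb + 1 semitone → Fb
  Fb + 2 semitones → Gb
  Gb + 2 semitones → Ab
Scale: Ab Bb Cb Db Eb Fb Gb
Degree 3 = Cb


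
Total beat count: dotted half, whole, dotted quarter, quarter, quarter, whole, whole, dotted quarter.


Beat values:
  dotted half = 3 beats
  whole = 4 beats
  dotted quarter = 1.5 beats
  quarter = 1 beat
  quarter = 1 beat
  whole = 4 beats
  whole = 4 beats
  dotted quarter = 1.5 beats
Sum = 3 + 4 + 1.5 + 1 + 1 + 4 + 4 + 1.5
= 20 beats


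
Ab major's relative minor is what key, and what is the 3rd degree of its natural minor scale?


Reasoning:
The relative minor shares the major's key signature and starts on its 6th degree
6th degree = a major 6th above the tonic; a major 6th above Ab is F
→ relative minor of Ab major is F minor
F natural minor scale: F G Ab Bb C Db Eb
= F minor; 3rd degree = Ab


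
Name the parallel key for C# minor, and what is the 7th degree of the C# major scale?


Solution.
Parallel keys share the same tonic but differ in mode
C# minor → parallel is C# major
C# major scale: C# D# E# F# G# A# B#
= C# major; 7th degree = B#


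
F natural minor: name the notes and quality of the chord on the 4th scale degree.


Step by step:
F natural minor scale: F G Ab Bb C Db Eb
Diatonic triad on degree 4 stacks scale notes 4, 6, 1: Bb Db F
Bb→Db = 3 semitones; Bb→F = 7 semitones → minor triad
= Bb Db F (minor)


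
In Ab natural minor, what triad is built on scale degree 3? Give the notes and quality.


Working:
Ab natural minor scale: Ab Bb Cb Db Eb Fb Gb
Diatonic triad on degree 3 stacks scale notes 3, 5, 7: Cb Eb Gb
Cb→Eb = 4 semitones; Cb→Gb = 7 semitones → major triad
= Cb Eb Gb (major)


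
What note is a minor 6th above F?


Working:
A 6th spans 6 letter names, so from F we land on D
A minor 6th = 8 semitones above F
Spell D at that pitch: Db
= Db


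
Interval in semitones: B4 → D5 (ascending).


Absolute semitone position = octave×12 + chromatic position
B4: 4×12 + 11 = 59
D5: 5×12 + 2 = 62
Difference = 62 - 59 = 3
= 3 semitones


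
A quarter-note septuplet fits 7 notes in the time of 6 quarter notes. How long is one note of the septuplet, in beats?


Septuplet: 7 notes occupy the space of 6 quarter notes
Space = 6 × 1 = 6 beats
Each septuplet note = 6 / 7 = 6/7 beats
= 6/7 beats


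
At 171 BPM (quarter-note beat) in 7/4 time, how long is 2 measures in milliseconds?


Reasoning:
Quarter-note beat duration = 60000 / 171 ms
Beats per measure (7/4) = 7
One measure = 7 × 60000 / 171 = 420000 / 171 ms
2 measures = 2 × 420000 / 171 = 840000 / 171
= 4912.3 ms


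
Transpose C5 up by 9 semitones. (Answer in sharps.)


Working:
C5: chromatic position 0 in octave 5 → absolute = 5×12 + 0 = 60
Transpose up 9: 60 + 9 = 69
69 = 5×12 + 9 → A in octave 5
Result = A5


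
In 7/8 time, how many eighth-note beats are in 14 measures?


Time signature 7/8: the bottom number 8 means the eighth note gets one count
The top number 7 means 7 eighth-note beats per measure
Total = 7 × 14 measures
= 98 eighth-note beats


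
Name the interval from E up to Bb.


Letter names: E → B spans 5 letter names → a 5th
Semitones: E → Bb = 6 half-steps
A 5th of 6 semitones is a diminished 5th
= diminished 5th


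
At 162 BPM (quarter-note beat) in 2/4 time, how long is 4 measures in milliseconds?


Quarter-note beat duration = 60000 / 162 ms
Beats per measure (2/4) = 2
One measure = 2 × 60000 / 162 = 120000 / 162 ms
4 measures = 4 × 120000 / 162 = 480000 / 162
= 2963.0 ms


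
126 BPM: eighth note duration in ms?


Step by step:
One quarter-note beat = 60000 / BPM = 60000 / 126 ms
Eighth note = 1/2 × quarter note
Duration = 1/2 × 60000 / 126 = 30000 / 126
= 238.1 ms


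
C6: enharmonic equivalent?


Enharmonic notes sound the same pitch but are spelled with different letter names
C and Dbb name the same pitch class
= Dbb6


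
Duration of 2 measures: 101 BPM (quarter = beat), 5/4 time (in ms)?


Working:
Quarter-note beat duration = 60000 / 101 ms
Beats per measure (5/4) = 5
One measure = 5 × 60000 / 101 = 300000 / 101 ms
2 measures = 2 × 300000 / 101 = 600000 / 101
= 5940.6 ms


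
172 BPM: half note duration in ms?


Step by step:
One quarter-note beat = 60000 / BPM = 60000 / 172 ms
Half note = 2 × quarter note
Duration = 2 × 60000 / 172 = 120000 / 172
= 697.7 ms


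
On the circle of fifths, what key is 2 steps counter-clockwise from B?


Step by step:
Each counter-clockwise step moves down a perfect 5th (= up a perfect 4th)
From B: B → E → A
= A


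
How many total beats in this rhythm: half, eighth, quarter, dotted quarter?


Reasoning:
Beat values:
  half = 2 beats
  eighth = 0.5 beats
  quarter = 1 beat
  dotted quarter = 1.5 beats
Sum = 2 + 0.5 + 1 + 1.5
= 5 beats


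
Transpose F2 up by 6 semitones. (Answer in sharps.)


F2: chromatic position 5 in octave 2 → absolute = 2×12 + 5 = 29
Transpose up 6: 29 + 6 = 35
35 = 2×12 + 11 → B in octave 2
Result = B2


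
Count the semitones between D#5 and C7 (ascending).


Let's work it out.
Absolute semitone position = octave×12 + chromatic position
D#5: 5×12 + 3 = 63
C7: 7×12 + 0 = 84
Difference = 84 - 63 = 21
= 21 semitones


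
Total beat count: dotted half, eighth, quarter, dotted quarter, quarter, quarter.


Beat values:
  dotted half = 3 beats
  eighth = 0.5 beats
  quarter = 1 beat
  dotted quarter = 1.5 beats
  quarter = 1 beat
  quarter = 1 beat
Sum = 3 + 0.5 + 1 + 1.5 + 1 + 1
= 8 beats


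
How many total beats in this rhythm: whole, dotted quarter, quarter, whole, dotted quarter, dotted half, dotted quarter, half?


Beat values:
  whole = 4 beats
  dotted quarter = 1.5 beats
  quarter = 1 beat
  whole = 4 beats
  dotted quarter = 1.5 beats
  dotted half = 3 beats
  dotted quarter = 1.5 beats
  half = 2 beats
Sum = 4 + 1.5 + 1 + 4 + 1.5 + 3 + 1.5 + 2
= 18.5 beats


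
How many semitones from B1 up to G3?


Working:
Absolute semitone position = octave×12 + chromatic position
B1: 1×12 + 11 = 23
G3: 3×12 + 7 = 43
Difference = 43 - 23 = 20
= 20 semitones


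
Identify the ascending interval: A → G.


Let's work it out.
Letter names: A → G spans 7 letter names → a 7th
Semitones: A → G = 10 half-steps
A 7th of 10 semitones is a minor 7th
= minor 7th


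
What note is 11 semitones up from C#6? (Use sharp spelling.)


Working:
C#6: chromatic position 1 in octave 6 → absolute = 6×12 + 1 = 73
Transpose up 11: 73 + 11 = 84
84 = 7×12 + 0 → C in octave 7
Result = C7


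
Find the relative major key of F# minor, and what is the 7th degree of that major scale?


The relative major shares the key signature and is a minor 3rd above the minor tonic
A minor 3rd above F# is A
→ relative major of F# minor is A major
A major scale: A B C# D E F# G#
= A major; 7th degree = G#


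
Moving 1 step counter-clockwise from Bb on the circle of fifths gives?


Reasoning:
Each counter-clockwise step moves down a perfect 5th (= up a perfect 4th)
From Bb: Bb → Eb
= Eb


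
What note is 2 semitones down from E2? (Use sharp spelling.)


Step by step:
E2: chromatic position 4 in octave 2 → absolute = 2×12 + 4 = 28
Transpose down 2: 28 - 2 = 26
26 = 2×12 + 2 → D in octave 2
Result = D2


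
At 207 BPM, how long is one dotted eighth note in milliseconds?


One quarter-note beat = 60000 / BPM = 60000 / 207 ms
Dotted eighth note = 3/4 × quarter note
Duration = 3/4 × 60000 / 207 = 45000 / 207
= 217.4 ms


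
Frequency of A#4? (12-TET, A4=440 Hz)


Let's work it out.
f = 440 × 2^(n/12) where n = semitones from A4
A#4: 1 semitones from A4
f = 440 × 2^(1/12)
f = 466.16 Hz


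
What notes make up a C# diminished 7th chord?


Diminished 7th chord = root + minor 3rd + diminished 5th + diminished 7th
Seventh chords stack in thirds, so the letter names are C-E-G-B
Root: C#
Minor 3rd above C#: E
Diminished 5th above C#: G
Diminished 7th above C#: Bb
Chord = C# E G Bb


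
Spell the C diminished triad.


Let's work it out.
Diminished triad = root + minor 3rd (3 semitones) + diminished 5th (6 semitones)
A triad on C stacks thirds, so the chord tones use letter names C-E-G
Root: C
Minor 3rd above C: Eb
Diminished 5th above C: Gb
Chord = C Eb Gb


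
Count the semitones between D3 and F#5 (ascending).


Solution.
Absolute semitone position = octave×12 + chromatic position
D3: 3×12 + 2 = 38
F#5: 5×12 + 6 = 66
Difference = 66 - 38 = 28
= 28 semitones


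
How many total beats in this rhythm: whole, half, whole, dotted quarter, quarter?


Solution.
Beat values:
  whole = 4 beats
  half = 2 beats
  whole = 4 beats
  dotted quarter = 1.5 beats
  quarter = 1 beat
Sum = 4 + 2 + 4 + 1.5 + 1
= 12.5 beats


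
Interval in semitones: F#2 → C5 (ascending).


Step by step:
Absolute semitone position = octave×12 + chromatic position
F#2: 2×12 + 6 = 30
C5: 5×12 + 0 = 60
Difference = 60 - 30 = 30
= 30 semitones


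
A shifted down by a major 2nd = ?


major 2nd: 2 letter names, 2 semitones
Letter: A - 1 → G
Pitch: A - 2 semitones, spelled as a G → G
= G


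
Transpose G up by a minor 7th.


minor 7th: 7 letter names, 10 semitones
Letter: G + 6 → F
Pitch: G + 10 semitones, spelled as an F → F
= F


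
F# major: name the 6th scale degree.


Major scale pattern: W-W-H-W-W-W-H (2-2-1-2-2-2-1 semitones)
Starting from F#:
  F# + 2 semitones → G#
  G# + 2 semitones → A#
  A# + 1 semitone → B
  B + 2 semitones → C#
  C# + 2 semitones → D#
  D# + 2 semitones → E#
  E# + 1 semitone → F#
Scale: F# G# A# B C# D# E#
Degree 6 = D#


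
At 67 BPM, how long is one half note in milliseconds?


Solution.
One quarter-note beat = 60000 / BPM = 60000 / 67 ms
Half note = 2 × quarter note
Duration = 2 × 60000 / 67 = 120000 / 67
= 1791.0 ms


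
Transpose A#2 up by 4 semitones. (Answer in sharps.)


Working:
A#2: chromatic position 10 in octave 2 → absolute = 2×12 + 10 = 34
Transpose up 4: 34 + 4 = 38
38 = 3×12 + 2 → D in octave 3
Result = D3


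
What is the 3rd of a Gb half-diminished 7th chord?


Half-diminished 7th chord = root + minor 3rd + diminished 5th + minor 7th
Seventh chords stack in thirds, so the letter names are G-B-D-F
Root: Gb
Minor 3rd above Gb: Bbb
Diminished 5th above Gb: Dbb
Minor 7th above Gb: Fb
The 3rd = Bbb


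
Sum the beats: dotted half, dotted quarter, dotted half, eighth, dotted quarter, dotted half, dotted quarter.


Step by step:
Beat values:
  dotted half = 3 beats
  dotted quarter = 1.5 beats
  dotted half = 3 beats
  eighth = 0.5 beats
  dotted quarter = 1.5 beats
  dotted half = 3 beats
  dotted quarter = 1.5 beats
Sum = 3 + 1.5 + 3 + 0.5 + 1.5 + 3 + 1.5
= 14 beats


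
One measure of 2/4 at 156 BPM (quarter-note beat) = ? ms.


Quarter-note beat duration = 60000 / 156 ms
Beats per measure (2/4) = 2
One measure = 2 × 60000 / 156 = 120000 / 156 ms
= 769.2 ms


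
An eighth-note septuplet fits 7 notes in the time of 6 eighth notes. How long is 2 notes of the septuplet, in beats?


Septuplet: 7 notes occupy the space of 6 eighth notes
Space = 6 × 1/2 = 3 beats
Each septuplet note = 3 / 7 = 3/7 beats
2 notes = 2 × 3/7 = 6/7
= 6/7 beats


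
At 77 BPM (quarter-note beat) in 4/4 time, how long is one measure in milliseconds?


Reasoning:
Quarter-note beat duration = 60000 / 77 ms
Beats per measure (4/4) = 4
One measure = 4 × 60000 / 77 = 240000 / 77 ms
= 3116.9 ms


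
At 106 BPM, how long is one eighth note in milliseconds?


Reasoning:
One quarter-note beat = 60000 / BPM = 60000 / 106 ms
Eighth note = 1/2 × quarter note
Duration = 1/2 × 60000 / 106 = 30000 / 106
= 283.0 ms


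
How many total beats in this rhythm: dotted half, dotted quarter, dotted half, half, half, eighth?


Beat values:
  dotted half = 3 beats
  dotted quarter = 1.5 beats
  dotted half = 3 beats
  half = 2 beats
  half = 2 beats
  eighth = 0.5 beats
Sum = 3 + 1.5 + 3 + 2 + 2 + 0.5
= 12 beats


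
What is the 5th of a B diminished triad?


Step by step:
Diminished triad = root + minor 3rd (3 semitones) + diminished 5th (6 semitones)
A triad on B stacks thirds, so the chord tones use letter names B-D-F
Root: B
Minor 3rd above B: D
Diminished 5th above B: F
The 5th = F


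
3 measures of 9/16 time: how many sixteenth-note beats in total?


Step by step:
Time signature 9/16: the bottom number 16 means the sixteenth note gets one count
The top number 9 means 9 sixteenth-note beats per measure
Total = 9 × 3 measures
= 27 sixteenth-note beats


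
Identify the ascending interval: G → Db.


Let's work it out.
Letter names: G → D spans 5 letter names → a 5th
Semitones: G → Db = 6 half-steps
A 5th of 6 semitones is a diminished 5th
= diminished 5th


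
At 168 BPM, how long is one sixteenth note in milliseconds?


Let's work it out.
One quarter-note beat = 60000 / BPM = 60000 / 168 ms
Sixteenth note = 1/4 × quarter note
Duration = 1/4 × 60000 / 168 = 15000 / 168
= 89.3 ms


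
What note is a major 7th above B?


Step by step:
A 7th spans 7 letter names, so from B we land on A
A major 7th = 11 semitones above B
Spell A at that pitch: A#
= A#


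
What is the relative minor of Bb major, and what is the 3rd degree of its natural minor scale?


Working:
The relative minor shares the major's key signature and starts on its 6th degree
6th degree = a major 6th above the tonic; a major 6th above Bb is G
→ relative minor of Bb major is G minor
G natural minor scale: G A Bb C D Eb F
= G minor; 3rd degree = Bb


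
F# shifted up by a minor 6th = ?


minor 6th: 6 letter names, 8 semitones
Letter: F + 5 → D
Pitch: F# + 8 semitones, spelled as a D → D
= D


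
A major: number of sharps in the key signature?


Let's work it out.
Sharp major keys follow the circle of fifths: C(0), G(1), D(2), A(3), E(4), B(5), F#(6), C#(7)
A major has 3 sharps
Order of sharps: F# C# G# D# A# E# B# → first 3: F#, C#, G#
= 3 sharps


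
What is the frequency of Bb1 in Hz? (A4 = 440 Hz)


f = 440 × 2^(n/12) where n = semitones from A4
Bb1: -35 semitones from A4
f = 440 × 2^(-35/12)
f = 58.27 Hz


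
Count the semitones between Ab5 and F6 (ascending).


Step by step:
Absolute semitone position = octave×12 + chromatic position
Ab5: 5×12 + 8 = 68
F6: 6×12 + 5 = 77
Difference = 77 - 68 = 9
= 9 semitones


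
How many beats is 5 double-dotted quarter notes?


Base quarter note = 1 beat
Dot 1 adds half the previous value: +1/2
Dot 2 adds half the previous value: +1/4
One double-dotted quarter = 1 + 1/2 + 1/4 = 7/4
5 of them = 5 × 7/4 = 35/4
= 35/4 beats


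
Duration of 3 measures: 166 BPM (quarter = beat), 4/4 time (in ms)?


Let's work it out.
Quarter-note beat duration = 60000 / 166 ms
Beats per measure (4/4) = 4
One measure = 4 × 60000 / 166 = 240000 / 166 ms
3 measures = 3 × 240000 / 166 = 720000 / 166
= 4337.3 ms


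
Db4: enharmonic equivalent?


Reasoning:
Enharmonic notes sound the same pitch but are spelled with different letter names
Db and C# name the same pitch class
= C#4


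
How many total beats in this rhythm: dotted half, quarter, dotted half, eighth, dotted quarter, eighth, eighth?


Step by step:
Beat values:
  dotted half = 3 beats
  quarter = 1 beat
  dotted half = 3 beats
  eighth = 0.5 beats
  dotted quarter = 1.5 beats
  eighth = 0.5 beats
  eighth = 0.5 beats
Sum = 3 + 1 + 3 + 0.5 + 1.5 + 0.5 + 0.5
= 10 beats


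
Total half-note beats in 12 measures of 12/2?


Step by step:
Time signature 12/2: the bottom number 2 means the half note gets one count
The top number 12 means 12 half-note beats per measure
Total = 12 × 12 measures
= 144 half-note beats


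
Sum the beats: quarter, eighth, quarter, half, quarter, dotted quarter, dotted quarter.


Beat values:
  quarter = 1 beat
  eighth = 0.5 beats
  quarter = 1 beat
  half = 2 beats
  quarter = 1 beat
  dotted quarter = 1.5 beats
  dotted quarter = 1.5 beats
Sum = 1 + 0.5 + 1 + 2 + 1 + 1.5 + 1.5
= 8.5 beats


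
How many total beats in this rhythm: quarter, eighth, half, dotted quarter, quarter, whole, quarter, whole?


Let's work it out.
Beat values:
  quarter = 1 beat
  eighth = 0.5 beats
  half = 2 beats
  dotted quarter = 1.5 beats
  quarter = 1 beat
  whole = 4 beats
  quarter = 1 beat
  whole = 4 beats
Sum = 1 + 0.5 + 2 + 1.5 + 1 + 4 + 1 + 4
= 15 beats


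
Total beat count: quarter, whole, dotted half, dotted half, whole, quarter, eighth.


Let's work it out.
Beat values:
  quarter = 1 beat
  whole = 4 beats
  dotted half = 3 beats
  dotted half = 3 beats
  whole = 4 beats
  quarter = 1 beat
  eighth = 0.5 beats
Sum = 1 + 4 + 3 + 3 + 4 + 1 + 0.5
= 16.5 beats


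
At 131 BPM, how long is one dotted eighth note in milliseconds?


Step by step:
One quarter-note beat = 60000 / BPM = 60000 / 131 ms
Dotted eighth note = 3/4 × quarter note
Duration = 3/4 × 60000 / 131 = 45000 / 131
= 343.5 ms


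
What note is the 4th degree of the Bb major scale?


Reasoning:
Major scale pattern: W-W-H-W-W-W-H (2-2-1-2-2-2-1 semitones)
Starting from Bb:
  Bb + 2 semitones → C
  C + 2 semitones → D
  D + 1 semitone → Eb
  Eb + 2 semitones → F
  F + 2 semitones → G
  G + 2 semitones → A
  A + 1 semitone → Bb
Scale: Bb C D Eb F G A
Degree 4 = Eb


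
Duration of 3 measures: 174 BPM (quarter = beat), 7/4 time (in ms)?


Reasoning:
Quarter-note beat duration = 60000 / 174 ms
Beats per measure (7/4) = 7
One measure = 7 × 60000 / 174 = 420000 / 174 ms
3 measures = 3 × 420000 / 174 = 1260000 / 174
= 7241.4 ms


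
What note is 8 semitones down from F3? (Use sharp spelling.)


Let's work it out.
F3: chromatic position 5 in octave 3 → absolute = 3×12 + 5 = 41
Transpose down 8: 41 - 8 = 33
33 = 2×12 + 9 → A in octave 2
Result = A2


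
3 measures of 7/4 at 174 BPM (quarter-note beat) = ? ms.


Quarter-note beat duration = 60000 / 174 ms
Beats per measure (7/4) = 7
One measure = 7 × 60000 / 174 = 420000 / 174 ms
3 measures = 3 × 420000 / 174 = 1260000 / 174
= 7241.4 ms


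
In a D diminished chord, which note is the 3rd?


Reasoning:
Diminished triad = root + minor 3rd (3 semitones) + diminished 5th (6 semitones)
A triad on D stacks thirds, so the chord tones use letter names D-F-A
Root: D
Minor 3rd above D: F
Diminished 5th above D: Ab
The 3rd = F


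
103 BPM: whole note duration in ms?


One quarter-note beat = 60000 / BPM = 60000 / 103 ms
Whole note = 4 × quarter note
Duration = 4 × 60000 / 103 = 240000 / 103
= 2330.1 ms


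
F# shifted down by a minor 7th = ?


Let's work it out.
minor 7th: 7 letter names, 10 semitones
Letter: F - 6 → G
Pitch: F# - 10 semitones, spelled as a G → G#
= G#


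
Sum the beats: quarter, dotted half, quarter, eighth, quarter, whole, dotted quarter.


Reasoning:
Beat values:
  quarter = 1 beat
  dotted half = 3 beats
  quarter = 1 beat
  eighth = 0.5 beats
  quarter = 1 beat
  whole = 4 beats
  dotted quarter = 1.5 beats
Sum = 1 + 3 + 1 + 0.5 + 1 + 4 + 1.5
= 12 beats


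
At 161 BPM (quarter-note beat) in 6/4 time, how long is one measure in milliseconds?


Quarter-note beat duration = 60000 / 161 ms
Beats per measure (6/4) = 6
One measure = 6 × 60000 / 161 = 360000 / 161 ms
= 2236.0 ms


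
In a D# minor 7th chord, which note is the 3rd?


Let's work it out.
Minor 7th chord = root + minor 3rd + perfect 5th + minor 7th
Seventh chords stack in thirds, so the letter names are D-F-A-C
Root: D#
Minor 3rd above D#: F#
Perfect 5th above D#: A#
Minor 7th above D#: C#
The 3rd = F#


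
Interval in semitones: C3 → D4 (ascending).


Absolute semitone position = octave×12 + chromatic position
C3: 3×12 + 0 = 36
D4: 4×12 + 2 = 50
Difference = 50 - 36 = 14
= 14 semitones


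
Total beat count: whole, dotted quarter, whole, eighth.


Solution.
Beat values:
  whole = 4 beats
  dotted quarter = 1.5 beats
  whole = 4 beats
  eighth = 0.5 beats
Sum = 4 + 1.5 + 4 + 0.5
= 10 beats


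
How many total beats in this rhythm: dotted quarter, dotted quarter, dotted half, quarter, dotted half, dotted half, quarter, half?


Beat values:
  dotted quarter = 1.5 beats
  dotted quarter = 1.5 beats
  dotted half = 3 beats
  quarter = 1 beat
  dotted half = 3 beats
  dotted half = 3 beats
  quarter = 1 beat
  half = 2 beats
Sum = 1.5 + 1.5 + 3 + 1 + 3 + 3 + 1 + 2
= 16 beats


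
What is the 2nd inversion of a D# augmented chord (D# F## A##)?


Root position: D# F## A##
2nd inversion: move root and 3rd up an octave
Bass note: A##
Notes (bottom to top) = A## D# F##


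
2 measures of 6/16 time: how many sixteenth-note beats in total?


Working:
Time signature 6/16: the bottom number 16 means the sixteenth note gets one count
The top number 6 means 6 sixteenth-note beats per measure
Total = 6 × 2 measures
= 12 sixteenth-note beats


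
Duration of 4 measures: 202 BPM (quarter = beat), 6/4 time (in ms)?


Working:
Quarter-note beat duration = 60000 / 202 ms
Beats per measure (6/4) = 6
One measure = 6 × 60000 / 202 = 360000 / 202 ms
4 measures = 4 × 360000 / 202 = 1440000 / 202
= 7128.7 ms


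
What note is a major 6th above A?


A 6th spans 6 letter names, so from A we land on F
A major 6th = 9 semitones above A
Spell F at that pitch: F#
= F#


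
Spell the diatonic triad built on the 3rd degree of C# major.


Step by step:
C# major scale: C# D# E# F# G# A# B#
Diatonic triad on degree 3 stacks scale notes 3, 5, 7: E# G# B#
E#→G# = 3 semitones; E#→B# = 7 semitones → minor triad
= E# G# B# (minor)


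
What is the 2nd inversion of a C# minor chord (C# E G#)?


Working:
Root position: C# E G#
2nd inversion: move root and 3rd up an octave
Bass note: G#
Notes (bottom to top) = G# C# E


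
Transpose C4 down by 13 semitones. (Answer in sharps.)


C4: chromatic position 0 in octave 4 → absolute = 4×12 + 0 = 48
Transpose down 13: 48 - 13 = 35
35 = 2×12 + 11 → B in octave 2
Result = B2


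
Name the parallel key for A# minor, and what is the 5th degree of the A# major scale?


Working:
Parallel keys share the same tonic but differ in mode
A# minor → parallel is A# major
A# major scale: A# B# C## D# E# F## G##
= A# major; 5th degree = E#


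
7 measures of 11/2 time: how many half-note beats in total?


Time signature 11/2: the bottom number 2 means the half note gets one count
The top number 11 means 11 half-note beats per measure
Total = 11 × 7 measures
= 77 half-note beats


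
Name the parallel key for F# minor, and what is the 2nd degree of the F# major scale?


Solution.
Parallel keys share the same tonic but differ in mode
F# minor → parallel is F# major
F# major scale: F# G# A# B C# D# E#
= F# major; 2nd degree = G#


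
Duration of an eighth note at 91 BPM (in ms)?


Step by step:
One quarter-note beat = 60000 / BPM = 60000 / 91 ms
Eighth note = 1/2 × quarter note
Duration = 1/2 × 60000 / 91 = 30000 / 91
= 329.7 ms


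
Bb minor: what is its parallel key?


Step by step:
Parallel keys share the same tonic but differ in mode
Bb minor → parallel is Bb major
= Bb major


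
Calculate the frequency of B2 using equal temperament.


f = 440 × 2^(n/12) where n = semitones from A4
B2: -22 semitones from A4
f = 440 × 2^(-22/12)
f = 123.47 Hz


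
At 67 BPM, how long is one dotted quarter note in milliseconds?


Solution.
One quarter-note beat = 60000 / BPM = 60000 / 67 ms
Dotted quarter note = 3/2 × quarter note
Duration = 3/2 × 60000 / 67 = 90000 / 67
= 1343.3 ms


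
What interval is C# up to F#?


Let's work it out.
Letter names: C → F spans 4 letter names → a 4th
Semitones: C# → F# = 5 half-steps
A 4th of 5 semitones is a perfect 4th
= perfect 4th


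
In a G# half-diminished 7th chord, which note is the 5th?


Let's work it out.
Half-diminished 7th chord = root + minor 3rd + diminished 5th + minor 7th
Seventh chords stack in thirds, so the letter names are G-B-D-F
Root: G#
Minor 3rd above G#: B
Diminished 5th above G#: D
Minor 7th above G#: F#
The 5th = D


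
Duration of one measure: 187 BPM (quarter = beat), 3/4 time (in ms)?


Quarter-note beat duration = 60000 / 187 ms
Beats per measure (3/4) = 3
One measure = 3 × 60000 / 187 = 180000 / 187 ms
= 962.6 ms


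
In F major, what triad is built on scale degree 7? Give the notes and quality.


Working:
F major scale: F G A Bb C D E
Diatonic triad on degree 7 stacks scale notes 7, 2, 4: E G Bb
E→G = 3 semitones; E→Bb = 6 semitones → diminished triad
= E G Bb (diminished)


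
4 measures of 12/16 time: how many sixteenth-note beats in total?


Time signature 12/16: the bottom number 16 means the sixteenth note gets one count
The top number 12 means 12 sixteenth-note beats per measure
Total = 12 × 4 measures
= 48 sixteenth-note beats


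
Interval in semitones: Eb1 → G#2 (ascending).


Solution.
Absolute semitone position = octave×12 + chromatic position
Eb1: 1×12 + 3 = 15
G#2: 2×12 + 8 = 32
Difference = 32 - 15 = 17
= 17 semitones


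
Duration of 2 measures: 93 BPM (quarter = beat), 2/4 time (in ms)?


Step by step:
Quarter-note beat duration = 60000 / 93 ms
Beats per measure (2/4) = 2
One measure = 2 × 60000 / 93 = 120000 / 93 ms
2 measures = 2 × 120000 / 93 = 240000 / 93
= 2580.6 ms


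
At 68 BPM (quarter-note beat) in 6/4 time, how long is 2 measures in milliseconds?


Working:
Quarter-note beat duration = 60000 / 68 ms
Beats per measure (6/4) = 6
One measure = 6 × 60000 / 68 = 360000 / 68 ms
2 measures = 2 × 360000 / 68 = 720000 / 68
= 10588.2 ms


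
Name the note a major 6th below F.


Solution.
A 6th spans 6 letter names, so from F we land on A
A major 6th = 9 semitones below F
Spell A at that pitch: Ab
= Ab


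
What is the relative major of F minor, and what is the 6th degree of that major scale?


Working:
The relative major shares the key signature and is a minor 3rd above the minor tonic
A minor 3rd above F is Ab
→ relative major of F minor is Ab major
Ab major scale: Ab Bb C Db Eb F G
= Ab major; 6th degree = F


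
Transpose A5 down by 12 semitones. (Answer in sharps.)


Step by step:
A5: chromatic position 9 in octave 5 → absolute = 5×12 + 9 = 69
Transpose down 12: 69 - 12 = 57
57 = 4×12 + 9 → A in octave 4
Result = A4


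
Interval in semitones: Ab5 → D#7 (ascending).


Working:
Absolute semitone position = octave×12 + chromatic position
Ab5: 5×12 + 8 = 68
D#7: 7×12 + 3 = 87
Difference = 87 - 68 = 19
= 19 semitones
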